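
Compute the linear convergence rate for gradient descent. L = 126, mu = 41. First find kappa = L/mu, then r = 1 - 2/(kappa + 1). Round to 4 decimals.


Step 1: Compute the condition number.
kappa = L/mu = 126/41 = 3.0732
Step 2: Compute the convergence rate.
r = 1 - 2/(kappa + 1) = 1 - 2*mu/(L + mu) = (L - mu)/(L + mu) = 85/167 = 0.509


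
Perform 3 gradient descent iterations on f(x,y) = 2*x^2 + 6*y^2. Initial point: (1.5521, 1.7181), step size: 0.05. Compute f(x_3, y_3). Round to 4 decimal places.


Gradient descent on f(x,y) = 2*x^2 + 6*y^2.
Starting point: (1.5521, 1.7181), alpha = 0.05
Step 1: grad_x = 2*2*1.5521 = 6.2084, grad_y = 2*6*1.7181 = 20.6172
  x_1 = 1.5521 - 0.05*6.2084 = 1.2417
  y_1 = 1.7181 - 0.05*20.6172 = 0.6872
Step 2: grad_x = 2*2*1.2417 = 4.9667, grad_y = 2*6*0.6872 = 8.2469
  x_2 = 1.2417 - 0.05*4.9667 = 0.9933
  y_2 = 0.6872 - 0.05*8.2469 = 0.2749
Step 3: grad_x = 2*2*0.9933 = 3.9734, grad_y = 2*6*0.2749 = 3.2988
  x_3 = 0.9933 - 0.05*3.9734 = 0.7947
  y_3 = 0.2749 - 0.05*3.2988 = 0.11
f(0.7947, 0.11) = 2*0.7947^2 + 6*0.11^2 = 1.3356


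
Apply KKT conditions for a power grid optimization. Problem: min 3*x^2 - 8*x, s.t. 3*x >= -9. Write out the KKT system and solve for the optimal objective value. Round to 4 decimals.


Step 1: Try lambda = 0 (constraint inactive).
Stationarity: 2*3*x - 8 = 0
x* = 8/(2*3) = 4/3 = 1.3333 (rounded; the exact value 4/3 is used below)
Check constraint: 3*1.3333 = 3.9999 >= -9 -- satisfied.
Step 2: Compute optimal value.
f(x*) = 3*(4/3)^2 - 8*(4/3) = -5.3333


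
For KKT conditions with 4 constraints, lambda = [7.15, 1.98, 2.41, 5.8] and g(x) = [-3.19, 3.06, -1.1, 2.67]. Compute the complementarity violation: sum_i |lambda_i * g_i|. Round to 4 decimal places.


KKT complementary slackness check:
lambda_1 * g_1 = 7.15 * -3.19 = -22.8085
lambda_2 * g_2 = 1.98 * 3.06 = 6.0588
lambda_3 * g_3 = 2.41 * -1.1 = -2.651
lambda_4 * g_4 = 5.8 * 2.67 = 15.486
Total violation = 22.8085 + 6.0588 + 2.651 + 15.486 = 47.0043


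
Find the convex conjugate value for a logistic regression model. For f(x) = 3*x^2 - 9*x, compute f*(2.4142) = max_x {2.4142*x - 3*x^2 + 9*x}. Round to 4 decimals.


f*(y) = sup_x {y*x - a*x^2 - b*x} = sup_x {(y-b)*x - a*x^2}
FOC: (y - b) - 2a*x = 0 => x* = (y - b)/(2a)
x* = (2.4142 + 9)/(2*3) = 1.9024
f*(2.4142) = (y-b)^2/(4a) = (2.4142 + 9)^2/(4*3)
= 130.284/12 = 10.857


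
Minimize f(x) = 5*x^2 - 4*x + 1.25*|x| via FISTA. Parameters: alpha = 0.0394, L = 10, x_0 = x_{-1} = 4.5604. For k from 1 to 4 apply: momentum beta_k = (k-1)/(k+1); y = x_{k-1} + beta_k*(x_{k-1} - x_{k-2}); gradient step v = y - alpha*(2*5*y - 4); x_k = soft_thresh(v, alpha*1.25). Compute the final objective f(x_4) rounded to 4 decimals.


FISTA on f(x) = 5*x^2 - 4*x + 1.25*|x|
L = 10, alpha = 0.0394
Iteration 1: beta = 0.0, y = 4.5604 + 0.0*(4.5604 - 4.5604) = 4.5604
  grad(y) = 41.604, v = y - alpha*grad = 2.9212
  prox(v) = soft_thresh(2.9212, 0.0493) = 2.872
Iteration 2: beta = 0.3333, y = 2.872 + 0.3333*(2.872 - 4.5604) = 2.3091
  grad(y) = 19.0914, v = y - alpha*grad = 1.5569
  prox(v) = soft_thresh(1.5569, 0.0493) = 1.5077
Iteration 3: beta = 0.5, y = 1.5077 + 0.5*(1.5077 - 2.872) = 0.8256
  grad(y) = 4.2555, v = y - alpha*grad = 0.6579
  prox(v) = soft_thresh(0.6579, 0.0493) = 0.6086
Iteration 4: beta = 0.6, y = 0.6086 + 0.6*(0.6086 - 1.5077) = 0.0692
  grad(y) = -3.3079, v = y - alpha*grad = 0.1995
  prox(v) = soft_thresh(0.1995, 0.0493) = 0.1503
f(x_4) = 5*0.1503^2 - 4*0.1503 + 1.25*|0.1503| = -0.3004


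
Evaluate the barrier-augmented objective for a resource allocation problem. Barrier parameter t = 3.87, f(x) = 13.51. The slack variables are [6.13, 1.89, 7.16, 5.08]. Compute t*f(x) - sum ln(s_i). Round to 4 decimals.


Step 1: Compute log-barrier.
ln values: [1.8132, 0.6366, 1.9685, 1.6253]
phi = -(1.8132 + 0.6366 + 1.9685 + 1.6253) = -6.0436
Step 2: Compute augmented objective.
t*f(x) = 3.87*13.51 = 52.2837
Total = 52.2837 - 6.0436 = 46.2401


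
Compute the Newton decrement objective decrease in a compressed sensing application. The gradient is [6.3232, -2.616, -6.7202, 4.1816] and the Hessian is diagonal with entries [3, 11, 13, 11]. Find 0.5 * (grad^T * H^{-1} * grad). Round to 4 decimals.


Step 1: H is diagonal, so H^(-1) * g = [2.1077, -0.2378, -0.5169, 0.3801].
Step 2: g^T H^(-1) g = sum_i g_i^2 / H_ii
  = (6.3232)^2/3 + (-2.616)^2/11 + (-6.7202)^2/13 + (4.1816)^2/11
  = 13.3276 + 0.6221 + 3.4739 + 1.5896 = 19.0133
Step 3: Objective decrease = 0.5 * g^T H^(-1) g = 9.5066


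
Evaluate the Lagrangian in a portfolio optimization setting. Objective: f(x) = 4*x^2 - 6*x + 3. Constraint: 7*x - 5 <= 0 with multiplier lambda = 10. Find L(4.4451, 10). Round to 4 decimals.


Step 1: Evaluate f(x).
f(4.4451) = 4*4.4451^2 - 6*4.4451 + 3 = 55.3651
Step 2: Evaluate g(x).
g(4.4451) = 7*4.4451 - 5 = 26.1157
Step 3: Compute Lagrangian.
L = 55.3651 + 10*26.1157 = 316.5221


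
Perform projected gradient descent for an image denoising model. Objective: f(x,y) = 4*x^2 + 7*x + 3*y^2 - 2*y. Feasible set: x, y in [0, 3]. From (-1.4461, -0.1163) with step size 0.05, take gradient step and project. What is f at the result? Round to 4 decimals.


Step 1: Compute gradient at (-1.4461, -0.1163).
grad_x = 2*4*-1.4461 + 7 = -4.5688
grad_y = 2*3*-0.1163 - 2 = -2.6978
Step 2: Gradient step.
x_raw = -1.4461 - 0.05*-4.5688 = -1.2177
y_raw = -0.1163 - 0.05*-2.6978 = 0.0186
Step 3: Project onto [0, 3].
x_proj = clip(-1.2177) = 0.0
y_proj = clip(0.0186) = 0.0186
Step 4: Evaluate f.
f(0.0, 0.0186) = -0.0361


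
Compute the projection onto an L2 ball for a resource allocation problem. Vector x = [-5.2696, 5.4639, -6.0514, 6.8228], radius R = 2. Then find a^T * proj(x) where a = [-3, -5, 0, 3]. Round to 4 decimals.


Step 1: Compute ||x|| (intermediates to 6 decimals).
||x|| = sqrt((-5.2696)^2 + 5.4639^2 + (-6.0514)^2 + 6.8228^2) = 11.86562
Step 2: Project.
Since ||x|| > R, scale = R/||x|| = 2/11.86562 = 0.168554, proj(x) = scale * x
proj(x) = [-0.888212, 0.920962, -1.019988, 1.15001]
Step 3: Dot product.
a^T * proj(x) = -3*(-0.888212) - 5*0.920962 + 0*(-1.019988) + 3*1.15001 = 1.5099


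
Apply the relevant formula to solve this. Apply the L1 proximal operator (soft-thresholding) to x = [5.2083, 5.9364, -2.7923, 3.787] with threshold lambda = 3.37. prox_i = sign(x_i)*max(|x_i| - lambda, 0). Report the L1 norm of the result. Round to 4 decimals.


Soft-thresholding with lambda = 3.37:
prox(5.2083) = sign(5.2083)*max(|5.2083| - 3.37, 0) = 1.8383
prox(5.9364) = sign(5.9364)*max(|5.9364| - 3.37, 0) = 2.5664
prox(-2.7923) = sign(-2.7923)*max(|-2.7923| - 3.37, 0) = 0.0
prox(3.787) = sign(3.787)*max(|3.787| - 3.37, 0) = 0.417
prox(x) = [1.8383, 2.5664, 0.0, 0.417]
||prox(x)||_1 = 1.8383 + 2.5664 + 0.0 + 0.417 = 4.8217


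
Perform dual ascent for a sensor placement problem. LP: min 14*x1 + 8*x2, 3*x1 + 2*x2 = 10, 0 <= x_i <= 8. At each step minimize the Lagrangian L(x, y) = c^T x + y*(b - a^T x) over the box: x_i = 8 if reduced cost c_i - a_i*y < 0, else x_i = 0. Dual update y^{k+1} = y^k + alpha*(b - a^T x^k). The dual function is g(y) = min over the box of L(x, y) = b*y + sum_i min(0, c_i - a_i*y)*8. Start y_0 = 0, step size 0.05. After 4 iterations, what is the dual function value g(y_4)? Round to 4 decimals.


Dual ascent for LP: min 14*x1 + 8*x2, 3*x1 + 2*x2 = 10, 0 <= x_i <= 8
Step 1: y^k = 0.0, reduced costs: (14.0, 8.0)
  x^k = (0.0, 0.0), subgradient = b - a^T x = 10.0
  y^{k+1} = 0.0 + 0.05*10.0 = 0.5
Step 2: y^k = 0.5, reduced costs: (12.5, 7.0)
  x^k = (0.0, 0.0), subgradient = b - a^T x = 10.0
  y^{k+1} = 0.5 + 0.05*10.0 = 1.0
Step 3: y^k = 1.0, reduced costs: (11.0, 6.0)
  x^k = (0.0, 0.0), subgradient = b - a^T x = 10.0
  y^{k+1} = 1.0 + 0.05*10.0 = 1.5
Step 4: y^k = 1.5, reduced costs: (9.5, 5.0)
  x^k = (0.0, 0.0), subgradient = b - a^T x = 10.0
  y^{k+1} = 1.5 + 0.05*10.0 = 2.0
Dual objective at y_4 = 2.0: reduced costs (8.0, 4.0), box minimizer x = (0.0, 0.0)
g(y_4) = b*y + (c1 - a1*y)*x1 + (c2 - a2*y)*x2 = 10*2.0 + 8.0*0.0 + 4.0*0.0 = 20.0 + 0.0 + 0.0 = 20.0


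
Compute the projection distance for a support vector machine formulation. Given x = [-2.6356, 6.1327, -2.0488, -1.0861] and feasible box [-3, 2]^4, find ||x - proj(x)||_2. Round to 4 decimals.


Project each component onto [-3, 2].
clip(-2.6356) = -2.6356, clip(6.1327) = 2.0, clip(-2.0488) = -2.0488, clip(-1.0861) = -1.0861
Projection = [-2.6356, 2.0, -2.0488, -1.0861]
Squared diffs: [0.0, 17.0792, 0.0, 0.0]
Distance = sqrt(17.0792) = 4.1327


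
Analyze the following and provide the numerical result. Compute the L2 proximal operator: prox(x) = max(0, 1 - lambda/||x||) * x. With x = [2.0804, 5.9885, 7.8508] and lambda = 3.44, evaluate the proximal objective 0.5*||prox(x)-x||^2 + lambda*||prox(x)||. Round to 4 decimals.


Step 1: Compute ||x||.
||x|| = 10.0909
Step 2: Compute scaling factor.
scale = max(0, 1 - 3.44/10.0909) = 0.6591
Step 3: prox(x) = [1.3712, 3.947, 5.1744]
||prox(x)|| = 6.6509
Step 4: Proximal objective.
0.5*||prox-x||^2 = 5.9168
lambda*||prox|| = 22.8791
Total = 28.7957


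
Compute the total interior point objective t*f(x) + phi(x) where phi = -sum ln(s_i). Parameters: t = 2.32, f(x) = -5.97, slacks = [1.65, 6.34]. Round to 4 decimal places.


Step 1: Compute log-barrier.
ln values: [0.5008, 1.8469]
phi = -(0.5008 + 1.8469) = -2.3477
Step 2: Compute augmented objective.
t*f(x) = 2.32*-5.97 = -13.8504
Total = -13.8504 - 2.3477 = -16.1981


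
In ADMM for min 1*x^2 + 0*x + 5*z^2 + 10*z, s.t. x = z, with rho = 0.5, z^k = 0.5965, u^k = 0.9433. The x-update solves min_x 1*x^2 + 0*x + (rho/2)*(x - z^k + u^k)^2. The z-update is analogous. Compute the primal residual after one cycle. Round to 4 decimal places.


ADMM iteration with rho = 0.5, z^k = 0.5965, u^k = 0.9433
Step 1: x-update.
Minimize 1*x^2 + 0*x + (0.5/2)*(x - 0.5965 + 0.9433)^2
FOC: (2*1 + 0.5)*x = 0 + 0.5*(0.5965 - 0.9433)
x^{k+1} = -0.0694
Step 2: z-update.
Minimize 5*z^2 + 10*z + (0.5/2)*(-0.0694 - z + 0.9433)^2
FOC: (2*5 + 0.5)*z = -10 + 0.5*(-0.0694 + 0.9433)
z^{k+1} = -0.9108
Step 3: u-update.
u^{k+1} = 0.9433 - 0.0694 + 0.9108 = 1.7847
Step 4: Primal residual = |-0.0694 + 0.9108| = 0.8414


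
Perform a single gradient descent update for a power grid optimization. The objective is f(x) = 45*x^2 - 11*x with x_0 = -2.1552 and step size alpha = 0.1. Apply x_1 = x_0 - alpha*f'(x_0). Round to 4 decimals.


We compute the gradient at x_0 and apply the update.
f'(x) = 90*x - 11
f'(-2.1552) = 90*-2.1552 - 11 = -204.968
x_1 = -2.1552 - 0.1*-204.968 = 18.3416


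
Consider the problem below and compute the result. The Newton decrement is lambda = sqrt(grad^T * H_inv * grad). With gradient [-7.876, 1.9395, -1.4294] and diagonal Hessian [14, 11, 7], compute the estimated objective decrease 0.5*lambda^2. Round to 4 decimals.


Step 1: H is diagonal, so H^(-1) * g = [-0.5626, 0.1763, -0.2042].
Step 2: g^T H^(-1) g = sum_i g_i^2 / H_ii
  = (-7.876)^2/14 + (1.9395)^2/11 + (-1.4294)^2/7
  = 4.4308 + 0.342 + 0.2919 = 5.0647
Step 3: Objective decrease = 0.5 * g^T H^(-1) g = 2.5323


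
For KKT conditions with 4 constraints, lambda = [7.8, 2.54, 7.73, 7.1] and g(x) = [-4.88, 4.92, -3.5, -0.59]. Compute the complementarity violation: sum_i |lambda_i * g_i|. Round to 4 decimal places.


KKT complementary slackness check:
lambda_1 * g_1 = 7.8 * -4.88 = -38.064
lambda_2 * g_2 = 2.54 * 4.92 = 12.4968
lambda_3 * g_3 = 7.73 * -3.5 = -27.055
lambda_4 * g_4 = 7.1 * -0.59 = -4.189
Total violation = 38.064 + 12.4968 + 27.055 + 4.189 = 81.8048


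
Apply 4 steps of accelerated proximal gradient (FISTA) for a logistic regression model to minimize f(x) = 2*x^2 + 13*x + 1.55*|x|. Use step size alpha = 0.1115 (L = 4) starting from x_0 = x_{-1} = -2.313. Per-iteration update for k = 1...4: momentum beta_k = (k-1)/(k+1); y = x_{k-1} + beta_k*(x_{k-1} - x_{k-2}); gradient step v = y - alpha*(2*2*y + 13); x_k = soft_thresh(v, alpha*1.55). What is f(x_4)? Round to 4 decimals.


FISTA on f(x) = 2*x^2 + 13*x + 1.55*|x|
L = 4, alpha = 0.1115
Iteration 1: beta = 0.0, y = -2.313 + 0.0*(-2.313 + 2.313) = -2.313
  grad(y) = 3.748, v = y - alpha*grad = -2.7309
  prox(v) = soft_thresh(-2.7309, 0.1728) = -2.5581
Iteration 2: beta = 0.3333, y = -2.5581 + 0.3333*(-2.5581 + 2.313) = -2.6398
  grad(y) = 2.4409, v = y - alpha*grad = -2.9119
  prox(v) = soft_thresh(-2.9119, 0.1728) = -2.7391
Iteration 3: beta = 0.5, y = -2.7391 + 0.5*(-2.7391 + 2.5581) = -2.8296
  grad(y) = 1.6815, v = y - alpha*grad = -3.0171
  prox(v) = soft_thresh(-3.0171, 0.1728) = -2.8443
Iteration 4: beta = 0.6, y = -2.8443 + 0.6*(-2.8443 + 2.7391) = -2.9074
  grad(y) = 1.3704, v = y - alpha*grad = -3.0602
  prox(v) = soft_thresh(-3.0602, 0.1728) = -2.8874
f(x_4) = 2*(-2.8874)^2 + 13*(-2.8874) + 1.55*|-2.8874| = -16.3866


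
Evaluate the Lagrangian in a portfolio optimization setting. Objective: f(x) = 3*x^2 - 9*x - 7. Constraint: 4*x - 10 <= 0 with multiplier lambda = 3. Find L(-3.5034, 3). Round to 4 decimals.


Step 1: Evaluate f(x).
f(-3.5034) = 3*(-3.5034)^2 - 9*(-3.5034) - 7 = 61.352
Step 2: Evaluate g(x).
g(-3.5034) = 4*-3.5034 - 10 = -24.0136
Step 3: Compute Lagrangian.
L = 61.352 + 3*-24.0136 = -10.6888


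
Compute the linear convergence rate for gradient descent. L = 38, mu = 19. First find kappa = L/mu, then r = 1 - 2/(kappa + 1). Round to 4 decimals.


Step 1: Compute the condition number.
kappa = L/mu = 38/19 = 2.0
Step 2: Compute the convergence rate.
r = 1 - 2/(kappa + 1) = 1 - 2*mu/(L + mu) = (L - mu)/(L + mu) = 19/57 = 0.3333


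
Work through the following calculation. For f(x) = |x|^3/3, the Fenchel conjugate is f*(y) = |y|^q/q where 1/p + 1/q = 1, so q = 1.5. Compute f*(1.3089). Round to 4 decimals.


The conjugate exponent q satisfies 1/p + 1/q = 1.
p = 3, so q = 3/(3 - 1) = 1.5
|y|^q = 1.3089^1.5 = 1.4975
f*(1.3089) = 1.4975 / 1.5 = 0.9983


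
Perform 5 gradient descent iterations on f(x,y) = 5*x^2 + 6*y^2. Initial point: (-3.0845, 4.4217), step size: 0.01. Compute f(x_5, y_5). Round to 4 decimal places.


Gradient descent on f(x,y) = 5*x^2 + 6*y^2.
Starting point: (-3.0845, 4.4217), alpha = 0.01
Step 1: grad_x = 2*5*-3.0845 = -30.845, grad_y = 2*6*4.4217 = 53.0604
  x_1 = -3.0845 - 0.01*-30.845 = -2.7761
  y_1 = 4.4217 - 0.01*53.0604 = 3.8911
Step 2: grad_x = 2*5*-2.7761 = -27.7605, grad_y = 2*6*3.8911 = 46.6932
  x_2 = -2.7761 - 0.01*-27.7605 = -2.4984
  y_2 = 3.8911 - 0.01*46.6932 = 3.4242
Step 3: grad_x = 2*5*-2.4984 = -24.9845, grad_y = 2*6*3.4242 = 41.09
  x_3 = -2.4984 - 0.01*-24.9845 = -2.2486
  y_3 = 3.4242 - 0.01*41.09 = 3.0133
Step 4: grad_x = 2*5*-2.2486 = -22.486, grad_y = 2*6*3.0133 = 36.1592
  x_4 = -2.2486 - 0.01*-22.486 = -2.0237
  y_4 = 3.0133 - 0.01*36.1592 = 2.6517
Step 5: grad_x = 2*5*-2.0237 = -20.2374, grad_y = 2*6*2.6517 = 31.8201
  x_5 = -2.0237 - 0.01*-20.2374 = -1.8214
  y_5 = 2.6517 - 0.01*31.8201 = 2.3335
f(-1.8214, 2.3335) = 5*(-1.8214)^2 + 6*2.3335^2 = 49.2574


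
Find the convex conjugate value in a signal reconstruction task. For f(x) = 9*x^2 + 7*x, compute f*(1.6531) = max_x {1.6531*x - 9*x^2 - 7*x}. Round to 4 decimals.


f*(y) = sup_x {y*x - a*x^2 - b*x} = sup_x {(y-b)*x - a*x^2}
FOC: (y - b) - 2a*x = 0 => x* = (y - b)/(2a)
x* = (1.6531 - 7)/(2*9) = -0.2971
f*(1.6531) = (y-b)^2/(4a) = (1.6531 - 7)^2/(4*9)
= 28.5893/36 = 0.7941


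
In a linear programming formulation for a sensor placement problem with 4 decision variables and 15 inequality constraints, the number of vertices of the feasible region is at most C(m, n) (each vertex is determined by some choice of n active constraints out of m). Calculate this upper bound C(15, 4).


Each vertex corresponds to some choice of n active constraints out of m, so the number of vertices is at most C(m, n) = m! / (n!(m-n)!).
m = 15, n = 4
Numerator: 15 * 14 * 13 * 12
Denominator: 4! = 24
C(15, 4) = 1365


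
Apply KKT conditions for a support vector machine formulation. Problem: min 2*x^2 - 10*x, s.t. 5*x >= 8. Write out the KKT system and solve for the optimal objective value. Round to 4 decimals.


Step 1: Try lambda = 0 (constraint inactive).
Stationarity: 2*2*x - 10 = 0
x* = 10/(2*2) = 2.5
Check constraint: 5*2.5 = 12.5 >= 8 -- satisfied.
Step 2: Compute optimal value.
f(x*) = 2*2.5^2 - 10*2.5 = -12.5


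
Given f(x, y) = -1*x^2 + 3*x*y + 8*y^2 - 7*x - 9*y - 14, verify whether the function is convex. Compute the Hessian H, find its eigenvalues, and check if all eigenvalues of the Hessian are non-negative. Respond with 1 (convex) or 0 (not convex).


The Hessian of f(x,y) = -1*x^2 + 3*x*y + 8*y^2 - 7*x - 9*y - 14 is:
H = [[-2, 3], [3, 16]]
Trace = -2 + 16 = 14
Determinant = -2*16 - (3)^2 = -41
Discriminant = (14)^2 - 4*-41 = 360.0
Eigenvalues: lambda_1 = -2.4868, lambda_2 = 16.4868
The function is not convex.

0


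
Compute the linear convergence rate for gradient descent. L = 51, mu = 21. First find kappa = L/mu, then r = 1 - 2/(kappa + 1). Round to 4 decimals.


Step 1: Compute the condition number.
kappa = L/mu = 51/21 = 2.4286
Step 2: Compute the convergence rate.
r = 1 - 2/(kappa + 1) = 1 - 2*mu/(L + mu) = (L - mu)/(L + mu) = 30/72 = 0.4167


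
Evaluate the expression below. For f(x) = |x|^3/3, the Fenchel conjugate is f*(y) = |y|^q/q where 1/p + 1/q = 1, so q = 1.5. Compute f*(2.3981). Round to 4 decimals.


The conjugate exponent q satisfies 1/p + 1/q = 1.
p = 3, so q = 3/(3 - 1) = 1.5
|y|^q = 2.3981^1.5 = 3.7136
f*(2.3981) = 3.7136 / 1.5 = 2.4758


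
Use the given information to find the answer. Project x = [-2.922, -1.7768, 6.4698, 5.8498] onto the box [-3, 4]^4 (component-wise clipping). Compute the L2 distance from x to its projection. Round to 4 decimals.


Project each component onto [-3, 4].
clip(-2.922) = -2.922, clip(-1.7768) = -1.7768, clip(6.4698) = 4.0, clip(5.8498) = 4.0
Projection = [-2.922, -1.7768, 4.0, 4.0]
Squared diffs: [0.0, 0.0, 6.0999, 3.4218]
Distance = sqrt(9.5217) = 3.0857


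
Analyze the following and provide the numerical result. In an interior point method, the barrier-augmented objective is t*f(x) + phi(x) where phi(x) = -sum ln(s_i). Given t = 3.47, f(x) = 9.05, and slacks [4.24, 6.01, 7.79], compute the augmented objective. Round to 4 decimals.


Step 1: Compute log-barrier.
ln values: [1.4446, 1.7934, 2.0528]
phi = -(1.4446 + 1.7934 + 2.0528) = -5.2908
Step 2: Compute augmented objective.
t*f(x) = 3.47*9.05 = 31.4035
Total = 31.4035 - 5.2908 = 26.1127


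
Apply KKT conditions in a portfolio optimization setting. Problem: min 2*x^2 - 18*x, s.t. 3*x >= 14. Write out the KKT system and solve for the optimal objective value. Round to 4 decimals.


Step 1: Try lambda = 0 (constraint inactive).
x_unc = 18/(2*2) = 4.5
Check: 3*4.5 = 13.5 < 14 -- violated!
Step 2: Constraint must be active: 3*x = 14
x* = 14/3 = 4.6667 (rounded; the exact value 14/3 is used below)
lambda = (2*2*(14/3) - 18)/3 = 0.2222
Step 3: Compute optimal value.
f(x*) = 2*(14/3)^2 - 18*(14/3) = -40.4444


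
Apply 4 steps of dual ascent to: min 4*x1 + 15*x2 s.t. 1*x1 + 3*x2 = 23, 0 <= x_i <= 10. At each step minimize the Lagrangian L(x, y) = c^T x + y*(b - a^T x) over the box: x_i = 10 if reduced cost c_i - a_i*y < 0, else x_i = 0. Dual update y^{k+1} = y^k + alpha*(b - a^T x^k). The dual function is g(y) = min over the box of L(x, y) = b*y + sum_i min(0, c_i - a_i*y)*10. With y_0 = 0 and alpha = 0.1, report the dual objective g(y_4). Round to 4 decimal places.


Dual ascent for LP: min 4*x1 + 15*x2, 1*x1 + 3*x2 = 23, 0 <= x_i <= 10
Step 1: y^k = 0.0, reduced costs: (4.0, 15.0)
  x^k = (0.0, 0.0), subgradient = b - a^T x = 23.0
  y^{k+1} = 0.0 + 0.1*23.0 = 2.3
Step 2: y^k = 2.3, reduced costs: (1.7, 8.1)
  x^k = (0.0, 0.0), subgradient = b - a^T x = 23.0
  y^{k+1} = 2.3 + 0.1*23.0 = 4.6
Step 3: y^k = 4.6, reduced costs: (-0.6, 1.2)
  x^k = (10.0, 0.0), subgradient = b - a^T x = 13.0
  y^{k+1} = 4.6 + 0.1*13.0 = 5.9
Step 4: y^k = 5.9, reduced costs: (-1.9, -2.7)
  x^k = (10.0, 10.0), subgradient = b - a^T x = -17.0
  y^{k+1} = 5.9 + 0.1*-17.0 = 4.2
Dual objective at y_4 = 4.2: reduced costs (-0.2, 2.4), box minimizer x = (10.0, 0.0)
g(y_4) = b*y + (c1 - a1*y)*x1 + (c2 - a2*y)*x2 = 23*4.2 + (-0.2)*10.0 + 2.4*0.0 = 96.6 - 2.0 + 0.0 = 94.6


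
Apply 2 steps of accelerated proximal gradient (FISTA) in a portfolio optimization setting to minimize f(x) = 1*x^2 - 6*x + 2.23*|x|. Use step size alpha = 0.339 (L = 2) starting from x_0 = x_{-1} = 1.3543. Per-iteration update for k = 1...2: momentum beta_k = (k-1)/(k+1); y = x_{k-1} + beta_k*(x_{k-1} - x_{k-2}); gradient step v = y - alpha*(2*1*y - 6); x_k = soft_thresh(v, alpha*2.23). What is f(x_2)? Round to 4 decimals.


FISTA on f(x) = 1*x^2 - 6*x + 2.23*|x|
L = 2, alpha = 0.339
Iteration 1: beta = 0.0, y = 1.3543 + 0.0*(1.3543 - 1.3543) = 1.3543
  grad(y) = -3.2914, v = y - alpha*grad = 2.4701
  prox(v) = soft_thresh(2.4701, 0.756) = 1.7141
Iteration 2: beta = 0.3333, y = 1.7141 + 0.3333*(1.7141 - 1.3543) = 1.8341
  grad(y) = -2.3319, v = y - alpha*grad = 2.6246
  prox(v) = soft_thresh(2.6246, 0.756) = 1.8686
f(x_2) = 1*1.8686^2 - 6*1.8686 + 2.23*|1.8686| = -3.553


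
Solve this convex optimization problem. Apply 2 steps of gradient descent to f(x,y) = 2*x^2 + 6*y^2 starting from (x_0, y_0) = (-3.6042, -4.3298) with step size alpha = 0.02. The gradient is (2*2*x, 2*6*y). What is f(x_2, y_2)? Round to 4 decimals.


Gradient descent on f(x,y) = 2*x^2 + 6*y^2.
Starting point: (-3.6042, -4.3298), alpha = 0.02
Step 1: grad_x = 2*2*-3.6042 = -14.4168, grad_y = 2*6*-4.3298 = -51.9576
  x_1 = -3.6042 - 0.02*-14.4168 = -3.3159
  y_1 = -4.3298 - 0.02*-51.9576 = -3.2906
Step 2: grad_x = 2*2*-3.3159 = -13.2635, grad_y = 2*6*-3.2906 = -39.4878
  x_2 = -3.3159 - 0.02*-13.2635 = -3.0506
  y_2 = -3.2906 - 0.02*-39.4878 = -2.5009
f(-3.0506, -2.5009) = 2*(-3.0506)^2 + 6*(-2.5009)^2 = 56.139


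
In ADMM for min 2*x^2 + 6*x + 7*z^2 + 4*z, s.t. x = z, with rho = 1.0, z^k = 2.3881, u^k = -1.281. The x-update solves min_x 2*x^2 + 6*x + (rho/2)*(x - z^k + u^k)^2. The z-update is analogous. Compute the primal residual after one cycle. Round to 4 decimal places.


ADMM iteration with rho = 1.0, z^k = 2.3881, u^k = -1.281
Step 1: x-update.
Minimize 2*x^2 + 6*x + (1.0/2)*(x - 2.3881 - 1.281)^2
FOC: (2*2 + 1.0)*x = -6 + 1.0*(2.3881 + 1.281)
x^{k+1} = -0.4662
Step 2: z-update.
Minimize 7*z^2 + 4*z + (1.0/2)*(-0.4662 - z - 1.281)^2
FOC: (2*7 + 1.0)*z = -4 + 1.0*(-0.4662 - 1.281)
z^{k+1} = -0.3831
Step 3: u-update.
u^{k+1} = -1.281 - 0.4662 + 0.3831 = -1.364
Step 4: Primal residual = |-0.4662 + 0.3831| = 0.083


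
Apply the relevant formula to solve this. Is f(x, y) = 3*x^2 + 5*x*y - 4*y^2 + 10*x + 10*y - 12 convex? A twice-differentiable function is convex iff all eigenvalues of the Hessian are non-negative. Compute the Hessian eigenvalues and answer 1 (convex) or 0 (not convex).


The Hessian of f(x,y) = 3*x^2 + 5*x*y - 4*y^2 + 10*x + 10*y - 12 is:
H = [[6, 5], [5, -8]]
Trace = 6 - 8 = -2
Determinant = 6*-8 - (5)^2 = -73
Discriminant = (-2)^2 - 4*-73 = 296.0
Eigenvalues: lambda_1 = -9.6023, lambda_2 = 7.6023
The function is not convex.

0


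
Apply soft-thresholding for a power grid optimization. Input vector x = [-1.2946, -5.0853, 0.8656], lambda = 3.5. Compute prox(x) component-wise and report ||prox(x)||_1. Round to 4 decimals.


Soft-thresholding with lambda = 3.5:
prox(-1.2946) = sign(-1.2946)*max(|-1.2946| - 3.5, 0) = 0.0
prox(-5.0853) = sign(-5.0853)*max(|-5.0853| - 3.5, 0) = -1.5853
prox(0.8656) = sign(0.8656)*max(|0.8656| - 3.5, 0) = 0.0
prox(x) = [0.0, -1.5853, 0.0]
||prox(x)||_1 = 0.0 + 1.5853 + 0.0 = 1.5853


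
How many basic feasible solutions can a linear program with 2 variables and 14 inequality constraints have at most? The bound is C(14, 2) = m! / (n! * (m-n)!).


Each vertex corresponds to some choice of n active constraints out of m, so the number of vertices is at most C(m, n) = m! / (n!(m-n)!).
m = 14, n = 2
Numerator: 14 * 13
Denominator: 2! = 2
C(14, 2) = 91


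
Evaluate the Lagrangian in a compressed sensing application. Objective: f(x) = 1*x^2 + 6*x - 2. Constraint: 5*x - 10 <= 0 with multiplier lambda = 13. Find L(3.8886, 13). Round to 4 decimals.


Step 1: Evaluate f(x).
f(3.8886) = 1*3.8886^2 + 6*3.8886 - 2 = 36.4528
Step 2: Evaluate g(x).
g(3.8886) = 5*3.8886 - 10 = 9.443
Step 3: Compute Lagrangian.
L = 36.4528 + 13*9.443 = 159.2118


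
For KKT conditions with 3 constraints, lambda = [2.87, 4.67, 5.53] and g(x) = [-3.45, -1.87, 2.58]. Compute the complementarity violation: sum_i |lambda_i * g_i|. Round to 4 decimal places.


KKT complementary slackness check:
lambda_1 * g_1 = 2.87 * -3.45 = -9.9015
lambda_2 * g_2 = 4.67 * -1.87 = -8.7329
lambda_3 * g_3 = 5.53 * 2.58 = 14.2674
Total violation = 9.9015 + 8.7329 + 14.2674 = 32.9018


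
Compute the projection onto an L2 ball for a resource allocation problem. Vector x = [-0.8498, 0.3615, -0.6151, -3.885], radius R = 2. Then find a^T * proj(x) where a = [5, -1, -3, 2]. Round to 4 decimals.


Step 1: Compute ||x|| (intermediates to 6 decimals).
||x|| = sqrt((-0.8498)^2 + 0.3615^2 + (-0.6151)^2 + (-3.885)^2) = 4.040348
Step 2: Project.
Since ||x|| > R, scale = R/||x|| = 2/4.040348 = 0.495007, proj(x) = scale * x
proj(x) = [-0.420657, 0.178945, -0.304479, -1.923102]
Step 3: Dot product.
a^T * proj(x) = 5*(-0.420657) - 1*0.178945 - 3*(-0.304479) + 2*(-1.923102) = -5.215


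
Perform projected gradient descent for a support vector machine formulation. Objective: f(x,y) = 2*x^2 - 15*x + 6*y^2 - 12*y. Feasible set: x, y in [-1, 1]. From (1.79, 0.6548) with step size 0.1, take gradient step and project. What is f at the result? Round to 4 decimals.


Step 1: Compute gradient at (1.79, 0.6548).
grad_x = 2*2*1.79 - 15 = -7.84
grad_y = 2*6*0.6548 - 12 = -4.1424
Step 2: Gradient step.
x_raw = 1.79 - 0.1*-7.84 = 2.574
y_raw = 0.6548 - 0.1*-4.1424 = 1.069
Step 3: Project onto [-1, 1].
x_proj = clip(2.574) = 1.0
y_proj = clip(1.069) = 1.0
Step 4: Evaluate f.
f(1.0, 1.0) = -19.0


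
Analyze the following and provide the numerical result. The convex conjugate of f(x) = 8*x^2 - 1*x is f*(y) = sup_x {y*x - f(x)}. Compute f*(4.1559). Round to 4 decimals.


f*(y) = sup_x {y*x - a*x^2 - b*x} = sup_x {(y-b)*x - a*x^2}
FOC: (y - b) - 2a*x = 0 => x* = (y - b)/(2a)
x* = (4.1559 + 1)/(2*8) = 0.3222
f*(4.1559) = (y-b)^2/(4a) = (4.1559 + 1)^2/(4*8)
= 26.5833/32 = 0.8307


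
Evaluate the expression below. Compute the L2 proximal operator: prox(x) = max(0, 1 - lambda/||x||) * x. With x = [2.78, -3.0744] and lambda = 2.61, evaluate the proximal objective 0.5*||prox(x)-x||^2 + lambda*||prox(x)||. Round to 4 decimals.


Step 1: Compute ||x||.
||x|| = 4.1449
Step 2: Compute scaling factor.
scale = max(0, 1 - 2.61/4.1449) = 0.3703
Step 3: prox(x) = [1.0295, -1.1385]
||prox(x)|| = 1.5349
Step 4: Proximal objective.
0.5*||prox-x||^2 = 3.4061
lambda*||prox|| = 4.0061
Total = 7.4122


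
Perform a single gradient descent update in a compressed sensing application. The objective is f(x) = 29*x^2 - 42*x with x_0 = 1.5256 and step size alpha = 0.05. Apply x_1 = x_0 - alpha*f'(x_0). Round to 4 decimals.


We compute the gradient at x_0 and apply the update.
f'(x) = 58*x - 42
f'(1.5256) = 58*1.5256 - 42 = 46.4848
x_1 = 1.5256 - 0.05*46.4848 = -0.7986


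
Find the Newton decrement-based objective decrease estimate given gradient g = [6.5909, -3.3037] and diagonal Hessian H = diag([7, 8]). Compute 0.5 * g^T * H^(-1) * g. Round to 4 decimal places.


Step 1: H is diagonal, so H^(-1) * g = [0.9416, -0.413].
Step 2: g^T H^(-1) g = sum_i g_i^2 / H_ii
  = (6.5909)^2/7 + (-3.3037)^2/8
  = 6.2057 + 1.3643 = 7.57
Step 3: Objective decrease = 0.5 * g^T H^(-1) g = 3.785


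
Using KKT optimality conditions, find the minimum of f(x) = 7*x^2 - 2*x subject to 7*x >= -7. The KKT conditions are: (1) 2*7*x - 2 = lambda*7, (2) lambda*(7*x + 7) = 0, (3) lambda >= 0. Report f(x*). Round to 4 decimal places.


Step 1: Try lambda = 0 (constraint inactive).
Stationarity: 2*7*x - 2 = 0
x* = 2/(2*7) = 1/7 = 0.1429 (rounded; the exact value 1/7 is used below)
Check constraint: 7*0.1429 = 1.0003 >= -7 -- satisfied.
Step 2: Compute optimal value.
f(x*) = 7*(1/7)^2 - 2*(1/7) = -0.1429


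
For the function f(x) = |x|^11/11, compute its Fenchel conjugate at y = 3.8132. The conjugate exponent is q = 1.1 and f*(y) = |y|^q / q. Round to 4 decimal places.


The conjugate exponent q satisfies 1/p + 1/q = 1.
p = 11, so q = 11/(11 - 1) = 1.1
|y|^q = 3.8132^1.1 = 4.3593
f*(3.8132) = 4.3593 / 1.1 = 3.963


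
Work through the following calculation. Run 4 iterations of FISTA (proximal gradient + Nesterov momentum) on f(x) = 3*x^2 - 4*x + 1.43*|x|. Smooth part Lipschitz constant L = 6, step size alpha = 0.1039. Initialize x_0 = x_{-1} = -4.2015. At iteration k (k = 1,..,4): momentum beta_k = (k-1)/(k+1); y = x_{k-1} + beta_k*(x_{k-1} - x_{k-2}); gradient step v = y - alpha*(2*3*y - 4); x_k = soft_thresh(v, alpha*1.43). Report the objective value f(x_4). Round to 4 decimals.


FISTA on f(x) = 3*x^2 - 4*x + 1.43*|x|
L = 6, alpha = 0.1039
Iteration 1: beta = 0.0, y = -4.2015 + 0.0*(-4.2015 + 4.2015) = -4.2015
  grad(y) = -29.209, v = y - alpha*grad = -1.1667
  prox(v) = soft_thresh(-1.1667, 0.1486) = -1.0181
Iteration 2: beta = 0.3333, y = -1.0181 + 0.3333*(-1.0181 + 4.2015) = 0.043
  grad(y) = -3.7419, v = y - alpha*grad = 0.4318
  prox(v) = soft_thresh(0.4318, 0.1486) = 0.2832
Iteration 3: beta = 0.5, y = 0.2832 + 0.5*(0.2832 + 1.0181) = 0.9339
  grad(y) = 1.6034, v = y - alpha*grad = 0.7673
  prox(v) = soft_thresh(0.7673, 0.1486) = 0.6187
Iteration 4: beta = 0.6, y = 0.6187 + 0.6*(0.6187 - 0.2832) = 0.82
  grad(y) = 0.9202, v = y - alpha*grad = 0.7244
  prox(v) = soft_thresh(0.7244, 0.1486) = 0.5758
f(x_4) = 3*0.5758^2 - 4*0.5758 + 1.43*|0.5758| = -0.4851


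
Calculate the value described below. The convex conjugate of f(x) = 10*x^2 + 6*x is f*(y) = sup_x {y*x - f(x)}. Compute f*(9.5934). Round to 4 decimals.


f*(y) = sup_x {y*x - a*x^2 - b*x} = sup_x {(y-b)*x - a*x^2}
FOC: (y - b) - 2a*x = 0 => x* = (y - b)/(2a)
x* = (9.5934 - 6)/(2*10) = 0.1797
f*(9.5934) = (y-b)^2/(4a) = (9.5934 - 6)^2/(4*10)
= 12.9125/40 = 0.3228


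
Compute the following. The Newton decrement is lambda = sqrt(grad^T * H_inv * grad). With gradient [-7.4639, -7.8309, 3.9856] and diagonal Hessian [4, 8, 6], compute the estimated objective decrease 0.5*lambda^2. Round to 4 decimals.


Step 1: H is diagonal, so H^(-1) * g = [-1.866, -0.9789, 0.6643].
Step 2: g^T H^(-1) g = sum_i g_i^2 / H_ii
  = (-7.4639)^2/4 + (-7.8309)^2/8 + (3.9856)^2/6
  = 13.9275 + 7.6654 + 2.6475 = 24.2403
Step 3: Objective decrease = 0.5 * g^T H^(-1) g = 12.1202


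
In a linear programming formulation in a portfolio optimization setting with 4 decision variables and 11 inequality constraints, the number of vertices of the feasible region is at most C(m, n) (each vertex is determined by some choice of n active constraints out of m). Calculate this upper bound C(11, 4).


Each vertex corresponds to some choice of n active constraints out of m, so the number of vertices is at most C(m, n) = m! / (n!(m-n)!).
m = 11, n = 4
Numerator: 11 * 10 * 9 * 8
Denominator: 4! = 24
C(11, 4) = 330


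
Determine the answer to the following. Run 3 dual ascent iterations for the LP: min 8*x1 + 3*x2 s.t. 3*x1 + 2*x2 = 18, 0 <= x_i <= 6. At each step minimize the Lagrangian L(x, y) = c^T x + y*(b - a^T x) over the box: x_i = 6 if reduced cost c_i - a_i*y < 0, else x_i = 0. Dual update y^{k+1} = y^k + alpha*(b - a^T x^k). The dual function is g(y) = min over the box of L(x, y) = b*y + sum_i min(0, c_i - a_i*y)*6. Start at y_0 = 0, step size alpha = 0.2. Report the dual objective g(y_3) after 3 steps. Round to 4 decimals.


Dual ascent for LP: min 8*x1 + 3*x2, 3*x1 + 2*x2 = 18, 0 <= x_i <= 6
Step 1: y^k = 0.0, reduced costs: (8.0, 3.0)
  x^k = (0.0, 0.0), subgradient = b - a^T x = 18.0
  y^{k+1} = 0.0 + 0.2*18.0 = 3.6
Step 2: y^k = 3.6, reduced costs: (-2.8, -4.2)
  x^k = (6.0, 6.0), subgradient = b - a^T x = -12.0
  y^{k+1} = 3.6 + 0.2*-12.0 = 1.2
Step 3: y^k = 1.2, reduced costs: (4.4, 0.6)
  x^k = (0.0, 0.0), subgradient = b - a^T x = 18.0
  y^{k+1} = 1.2 + 0.2*18.0 = 4.8
Dual objective at y_3 = 4.8: reduced costs (-6.4, -6.6), box minimizer x = (6.0, 6.0)
g(y_3) = b*y + (c1 - a1*y)*x1 + (c2 - a2*y)*x2 = 18*4.8 + (-6.4)*6.0 + (-6.6)*6.0 = 86.4 - 38.4 - 39.6 = 8.4


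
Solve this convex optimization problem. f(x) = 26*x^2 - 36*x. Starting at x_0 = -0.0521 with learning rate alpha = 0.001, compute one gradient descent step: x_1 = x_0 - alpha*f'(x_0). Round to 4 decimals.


We compute the gradient at x_0 and apply the update.
f'(x) = 52*x - 36
f'(-0.0521) = 52*-0.0521 - 36 = -38.7092
x_1 = -0.0521 - 0.001*-38.7092 = -0.0134


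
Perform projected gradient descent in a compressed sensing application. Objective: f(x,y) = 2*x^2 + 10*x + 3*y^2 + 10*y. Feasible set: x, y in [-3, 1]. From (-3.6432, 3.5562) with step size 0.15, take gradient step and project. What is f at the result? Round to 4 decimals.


Step 1: Compute gradient at (-3.6432, 3.5562).
grad_x = 2*2*-3.6432 + 10 = -4.5728
grad_y = 2*3*3.5562 + 10 = 31.3372
Step 2: Gradient step.
x_raw = -3.6432 - 0.15*-4.5728 = -2.9573
y_raw = 3.5562 - 0.15*31.3372 = -1.1444
Step 3: Project onto [-3, 1].
x_proj = clip(-2.9573) = -2.9573
y_proj = clip(-1.1444) = -1.1444
Step 4: Evaluate f.
f(-2.9573, -1.1444) = -19.5968


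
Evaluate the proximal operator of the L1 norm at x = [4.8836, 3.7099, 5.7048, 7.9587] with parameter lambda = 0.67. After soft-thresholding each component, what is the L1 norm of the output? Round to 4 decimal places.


Soft-thresholding with lambda = 0.67:
prox(4.8836) = sign(4.8836)*max(|4.8836| - 0.67, 0) = 4.2136
prox(3.7099) = sign(3.7099)*max(|3.7099| - 0.67, 0) = 3.0399
prox(5.7048) = sign(5.7048)*max(|5.7048| - 0.67, 0) = 5.0348
prox(7.9587) = sign(7.9587)*max(|7.9587| - 0.67, 0) = 7.2887
prox(x) = [4.2136, 3.0399, 5.0348, 7.2887]
||prox(x)||_1 = 4.2136 + 3.0399 + 5.0348 + 7.2887 = 19.577


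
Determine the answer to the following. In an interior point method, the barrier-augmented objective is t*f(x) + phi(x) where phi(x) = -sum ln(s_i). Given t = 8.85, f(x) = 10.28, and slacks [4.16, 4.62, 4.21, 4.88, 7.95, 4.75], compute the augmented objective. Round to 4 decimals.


Step 1: Compute log-barrier.
ln values: [1.4255, 1.5304, 1.4375, 1.5851, 2.0732, 1.5581]
phi = -(1.4255 + 1.5304 + 1.4375 + 1.5851 + 2.0732 + 1.5581) = -9.6098
Step 2: Compute augmented objective.
t*f(x) = 8.85*10.28 = 90.978
Total = 90.978 - 9.6098 = 81.3682


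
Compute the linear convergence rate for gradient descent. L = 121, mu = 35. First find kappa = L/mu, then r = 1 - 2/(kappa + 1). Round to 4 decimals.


Step 1: Compute the condition number.
kappa = L/mu = 121/35 = 3.4571
Step 2: Compute the convergence rate.
r = 1 - 2/(kappa + 1) = 1 - 2*mu/(L + mu) = (L - mu)/(L + mu) = 86/156 = 0.5513


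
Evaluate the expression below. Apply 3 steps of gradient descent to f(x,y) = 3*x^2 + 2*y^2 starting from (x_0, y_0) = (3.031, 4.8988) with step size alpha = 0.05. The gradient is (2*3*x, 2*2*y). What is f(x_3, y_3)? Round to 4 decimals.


Gradient descent on f(x,y) = 3*x^2 + 2*y^2.
Starting point: (3.031, 4.8988), alpha = 0.05
Step 1: grad_x = 2*3*3.031 = 18.186, grad_y = 2*2*4.8988 = 19.5952
  x_1 = 3.031 - 0.05*18.186 = 2.1217
  y_1 = 4.8988 - 0.05*19.5952 = 3.919
Step 2: grad_x = 2*3*2.1217 = 12.7302, grad_y = 2*2*3.919 = 15.6762
  x_2 = 2.1217 - 0.05*12.7302 = 1.4852
  y_2 = 3.919 - 0.05*15.6762 = 3.1352
Step 3: grad_x = 2*3*1.4852 = 8.9111, grad_y = 2*2*3.1352 = 12.5409
  x_3 = 1.4852 - 0.05*8.9111 = 1.0396
  y_3 = 3.1352 - 0.05*12.5409 = 2.5082
f(1.0396, 2.5082) = 3*1.0396^2 + 2*2.5082^2 = 15.8245


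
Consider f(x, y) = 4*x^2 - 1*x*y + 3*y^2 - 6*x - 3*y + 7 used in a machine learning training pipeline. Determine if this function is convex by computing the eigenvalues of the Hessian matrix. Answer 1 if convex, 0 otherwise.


The Hessian of f(x,y) = 4*x^2 - 1*x*y + 3*y^2 - 6*x - 3*y + 7 is:
H = [[8, -1], [-1, 6]]
Trace = 8 + 6 = 14
Determinant = 8*6 - (-1)^2 = 47
Discriminant = (14)^2 - 4*47 = 8.0
Eigenvalues: lambda_1 = 5.5858, lambda_2 = 8.4142
The function is convex.

1


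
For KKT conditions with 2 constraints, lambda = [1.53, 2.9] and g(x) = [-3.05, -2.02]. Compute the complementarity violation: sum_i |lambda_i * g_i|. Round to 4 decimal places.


KKT complementary slackness check:
lambda_1 * g_1 = 1.53 * -3.05 = -4.6665
lambda_2 * g_2 = 2.9 * -2.02 = -5.858
Total violation = 4.6665 + 5.858 = 10.5245


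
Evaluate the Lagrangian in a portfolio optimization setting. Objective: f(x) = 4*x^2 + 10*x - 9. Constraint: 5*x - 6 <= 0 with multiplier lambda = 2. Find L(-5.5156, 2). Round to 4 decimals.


Step 1: Evaluate f(x).
f(-5.5156) = 4*(-5.5156)^2 + 10*(-5.5156) - 9 = 57.5314
Step 2: Evaluate g(x).
g(-5.5156) = 5*-5.5156 - 6 = -33.578
Step 3: Compute Lagrangian.
L = 57.5314 + 2*-33.578 = -9.6246


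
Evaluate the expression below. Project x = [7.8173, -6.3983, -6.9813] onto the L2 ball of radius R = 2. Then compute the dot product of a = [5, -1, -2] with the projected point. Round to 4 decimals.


Step 1: Compute ||x|| (intermediates to 6 decimals).
||x|| = sqrt(7.8173^2 + (-6.3983)^2 + (-6.9813)^2) = 12.279535
Step 2: Project.
Since ||x|| > R, scale = R/||x|| = 2/12.279535 = 0.162873, proj(x) = scale * x
proj(x) = [1.273227, -1.04211, -1.137065]
Step 3: Dot product.
a^T * proj(x) = 5*1.273227 - 1*(-1.04211) - 2*(-1.137065) = 9.6824


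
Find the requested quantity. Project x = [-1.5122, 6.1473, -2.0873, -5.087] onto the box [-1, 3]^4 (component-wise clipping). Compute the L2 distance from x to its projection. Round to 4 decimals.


Project each component onto [-1, 3].
clip(-1.5122) = -1.0, clip(6.1473) = 3.0, clip(-2.0873) = -1.0, clip(-5.087) = -1.0
Projection = [-1.0, 3.0, -1.0, -1.0]
Squared diffs: [0.2623, 9.9055, 1.1822, 16.7036]
Distance = sqrt(28.0536) = 5.2966


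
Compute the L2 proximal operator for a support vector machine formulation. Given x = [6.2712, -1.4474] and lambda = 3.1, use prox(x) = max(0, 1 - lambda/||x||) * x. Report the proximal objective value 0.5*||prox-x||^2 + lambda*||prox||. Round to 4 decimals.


Step 1: Compute ||x||.
||x|| = 6.4361
Step 2: Compute scaling factor.
scale = max(0, 1 - 3.1/6.4361) = 0.5183
Step 3: prox(x) = [3.2506, -0.7502]
||prox(x)|| = 3.3361
Step 4: Proximal objective.
0.5*||prox-x||^2 = 4.805
lambda*||prox|| = 10.3419
Total = 15.1468


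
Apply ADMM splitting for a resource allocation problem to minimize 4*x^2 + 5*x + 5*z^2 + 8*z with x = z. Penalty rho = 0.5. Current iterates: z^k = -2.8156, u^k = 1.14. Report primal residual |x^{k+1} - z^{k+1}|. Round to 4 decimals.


ADMM iteration with rho = 0.5, z^k = -2.8156, u^k = 1.14
Step 1: x-update.
Minimize 4*x^2 + 5*x + (0.5/2)*(x + 2.8156 + 1.14)^2
FOC: (2*4 + 0.5)*x = -5 + 0.5*(-2.8156 - 1.14)
x^{k+1} = -0.8209
Step 2: z-update.
Minimize 5*z^2 + 8*z + (0.5/2)*(-0.8209 - z + 1.14)^2
FOC: (2*5 + 0.5)*z = -8 + 0.5*(-0.8209 + 1.14)
z^{k+1} = -0.7467
Step 3: u-update.
u^{k+1} = 1.14 - 0.8209 + 0.7467 = 1.0658
Step 4: Primal residual = |-0.8209 + 0.7467| = 0.0742


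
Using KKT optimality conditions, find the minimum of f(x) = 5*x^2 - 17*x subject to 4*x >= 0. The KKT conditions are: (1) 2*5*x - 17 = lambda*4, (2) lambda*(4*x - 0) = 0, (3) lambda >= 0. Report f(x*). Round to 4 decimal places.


Step 1: Try lambda = 0 (constraint inactive).
Stationarity: 2*5*x - 17 = 0
x* = 17/(2*5) = 1.7
Check constraint: 4*1.7 = 6.8 >= 0 -- satisfied.
Step 2: Compute optimal value.
f(x*) = 5*1.7^2 - 17*1.7 = -14.45


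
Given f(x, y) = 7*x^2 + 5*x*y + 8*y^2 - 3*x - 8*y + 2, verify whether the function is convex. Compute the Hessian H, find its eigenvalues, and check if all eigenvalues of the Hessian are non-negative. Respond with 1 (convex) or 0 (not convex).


The Hessian of f(x,y) = 7*x^2 + 5*x*y + 8*y^2 - 3*x - 8*y + 2 is:
H = [[14, 5], [5, 16]]
Trace = 14 + 16 = 30
Determinant = 14*16 - (5)^2 = 199
Discriminant = (30)^2 - 4*199 = 104.0
Eigenvalues: lambda_1 = 9.901, lambda_2 = 20.099
The function is convex.

1


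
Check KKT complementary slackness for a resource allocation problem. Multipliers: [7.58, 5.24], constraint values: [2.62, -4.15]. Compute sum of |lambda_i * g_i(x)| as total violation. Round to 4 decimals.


KKT complementary slackness check:
lambda_1 * g_1 = 7.58 * 2.62 = 19.8596
lambda_2 * g_2 = 5.24 * -4.15 = -21.746
Total violation = 19.8596 + 21.746 = 41.6056
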